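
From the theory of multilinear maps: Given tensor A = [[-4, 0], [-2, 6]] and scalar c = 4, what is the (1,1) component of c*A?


Scalar multiplication: (cA)_{ij} = c * A_{ij}.
c = 4
A_{11} = -4
(cA)_{11} = 4 * -4 = -16

-16


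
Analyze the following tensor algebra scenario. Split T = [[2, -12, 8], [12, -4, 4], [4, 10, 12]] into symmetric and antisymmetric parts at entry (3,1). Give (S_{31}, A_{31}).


T_{31} = 4
T_{13} = 8
S_{31} = (4 + 8)/2 = 12/2 = 6
A_{31} = (4 - 8)/2 = -4/2 = -2
Check: S + A = 6 + -2 = 4 = T_{31}.

(6, -2)


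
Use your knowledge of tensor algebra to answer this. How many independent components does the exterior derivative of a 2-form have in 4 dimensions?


The exterior derivative of a p-form is a (p+1)-form.
Its number of independent components is C(n, p+1).
n = 4, p+1 = 3
C(4, 3) = 4

4


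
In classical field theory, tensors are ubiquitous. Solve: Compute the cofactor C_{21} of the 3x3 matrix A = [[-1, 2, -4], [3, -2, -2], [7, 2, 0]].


To find cofactor C_{21}, delete row 2 and column 1.
The resulting 2x2 submatrix is: [[2, -4], [2, 0]]
Minor M_{21} = 2*0 - -4*2
  = 0 - -8 = 8
Sign = (-1)^(2+1) = (-1)^3 = -1
Cofactor C_{21} = -1 * 8 = -8

-8


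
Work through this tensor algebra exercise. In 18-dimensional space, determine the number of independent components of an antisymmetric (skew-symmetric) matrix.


An antisymmetric rank-2 tensor satisfies A_{ij} = -A_{ji}, so diagonal entries are zero.
The independent components are the upper-triangular entries: C(n, 2) = n(n-1)/2.
n = 18
C(18, 2) = 18 * 17 / 2 = 306 / 2 = 153

153


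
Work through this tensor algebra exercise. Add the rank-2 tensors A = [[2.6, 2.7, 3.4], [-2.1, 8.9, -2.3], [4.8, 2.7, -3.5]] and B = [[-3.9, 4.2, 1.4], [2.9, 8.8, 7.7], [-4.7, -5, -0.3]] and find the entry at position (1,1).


Tensor addition is component-wise: (A + B)_{ij} = A_{ij} + B_{ij}.
A_{11} = 2.6
B_{11} = -3.9
(A + B)_{11} = 2.6 + -3.9 = -1.3

-1.3


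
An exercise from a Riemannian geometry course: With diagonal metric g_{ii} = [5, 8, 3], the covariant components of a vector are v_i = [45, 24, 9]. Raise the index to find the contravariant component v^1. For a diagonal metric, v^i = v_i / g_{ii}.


To raise an index with a diagonal metric: v^i = v_i / g_{ii}.
For index 1: v_1 = 45, g_{11} = 5
v^1 = 45 / 5 = 9

9


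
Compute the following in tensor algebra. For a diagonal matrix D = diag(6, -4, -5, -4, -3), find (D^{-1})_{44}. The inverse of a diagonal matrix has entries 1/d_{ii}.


For a diagonal matrix, the inverse has entries (D^{-1})_{ii} = 1/d_{ii}.
The diagonal entries are: d_{11} = 6, d_{22} = -4, d_{33} = -5, d_{44} = -4, d_{55} = -3
We need (D^{-1})_{44} = 1/d_{44} = 1/-4 = -1/4

-1/4


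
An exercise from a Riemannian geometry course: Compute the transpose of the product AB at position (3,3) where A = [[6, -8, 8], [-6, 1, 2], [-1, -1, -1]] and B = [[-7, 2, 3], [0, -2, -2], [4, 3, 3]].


(AB)^T_{ij} = (AB)_{ji} = sum_k A_{jk} B_{ki}.
For i=3, j=3 we need (AB)_{33}:
A_{31} * B_{13} = -1 * 3 = -3
A_{32} * B_{23} = -1 * -2 = 2
A_{33} * B_{33} = -1 * 3 = -3
Sum = -3 + 2 + -3 = -4

-4


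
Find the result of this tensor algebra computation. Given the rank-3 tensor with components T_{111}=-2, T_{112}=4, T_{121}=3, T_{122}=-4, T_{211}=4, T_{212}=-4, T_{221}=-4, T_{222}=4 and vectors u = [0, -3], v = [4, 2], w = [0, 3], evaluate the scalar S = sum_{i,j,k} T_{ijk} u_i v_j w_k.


S = sum over i,j,k of T_{ijk} u_i v_j w_k. Expanding all 8 terms:
T_{111}*u_1*v_1*w_1 = -2*0*4*0 = 0  (running total: 0)
T_{112}*u_1*v_1*w_2 = 4*0*4*3 = 0  (running total: 0)
T_{121}*u_1*v_2*w_1 = 3*0*2*0 = 0  (running total: 0)
T_{122}*u_1*v_2*w_2 = -4*0*2*3 = 0  (running total: 0)
T_{211}*u_2*v_1*w_1 = 4*-3*4*0 = 0  (running total: 0)
T_{212}*u_2*v_1*w_2 = -4*-3*4*3 = 144  (running total: 144)
T_{221}*u_2*v_2*w_1 = -4*-3*2*0 = 0  (running total: 144)
T_{222}*u_2*v_2*w_2 = 4*-3*2*3 = -72  (running total: 72)
S = 72

72


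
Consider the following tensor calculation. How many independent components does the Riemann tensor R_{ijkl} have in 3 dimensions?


The Riemann tensor in d dimensions has d^2(d^2 - 1)/12 independent components.
d = 3, so d^2 = 9
d^2 - 1 = 8
d^2(d^2 - 1) = 9 * 8 = 72
Divide by 12: 72 / 12 = 6

6


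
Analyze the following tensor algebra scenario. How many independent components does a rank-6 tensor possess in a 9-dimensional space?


The number of components of a rank-r tensor in d dimensions is d^r.
Here d = 9 and r = 6.
9^6 = 531441

531441


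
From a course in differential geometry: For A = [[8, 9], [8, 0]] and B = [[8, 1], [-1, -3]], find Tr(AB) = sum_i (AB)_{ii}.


Tr(AB) = sum_i (AB)_{ii} where (AB)_{ii} = sum_k A_{ik} B_{ki}.
(AB)_{11} = 8*8 + 9*-1 = 55
(AB)_{22} = 8*1 + 0*-3 = 8
Tr(AB) = 55 + 8 = 63

63


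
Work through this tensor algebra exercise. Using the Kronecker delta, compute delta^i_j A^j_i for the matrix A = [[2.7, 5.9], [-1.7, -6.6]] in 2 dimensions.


The contraction (trace) of a rank-2 tensor is the sum of its diagonal elements.
Diagonal entries: A[1,1] = 2.7, A[2,2] = -6.6
Tr(A) = 2.7 + -6.6 = -3.9

-3.9


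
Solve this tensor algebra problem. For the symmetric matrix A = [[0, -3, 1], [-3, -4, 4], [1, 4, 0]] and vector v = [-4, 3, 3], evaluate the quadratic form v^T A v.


First compute Av:
(Av)_1 = 0*-4 + -3*3 + 1*3 = -6
(Av)_2 = -3*-4 + -4*3 + 4*3 = 12
(Av)_3 = 1*-4 + 4*3 + 0*3 = 8
Av = [-6, 12, 8]
Then v^T (Av) = -4*-6 + 3*12 + 3*8
= 24 + 36 + 24 = 84

84


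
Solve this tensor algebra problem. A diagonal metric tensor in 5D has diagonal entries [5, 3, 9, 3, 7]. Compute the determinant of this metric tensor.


For a diagonal metric, the determinant is the product of diagonal entries.
Diagonal entries: 5, 3, 9, 3, 7
det(g) = 5 * 3 * 9 * 3 * 7 = 2835

2835


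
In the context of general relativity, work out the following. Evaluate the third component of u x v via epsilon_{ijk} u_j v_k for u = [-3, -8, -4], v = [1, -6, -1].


(u x v)_3 = sum_{j,k} epsilon_{3jk} u_j v_k. Only permutations of (1,2,3) contribute; the two non-zero terms are:
eps_{312} u_1 v_2 = 1 * -3 * -6 = 18
eps_{321} u_2 v_1 = -1 * -8 * 1 = 8
(u x v)_3 = 26

26


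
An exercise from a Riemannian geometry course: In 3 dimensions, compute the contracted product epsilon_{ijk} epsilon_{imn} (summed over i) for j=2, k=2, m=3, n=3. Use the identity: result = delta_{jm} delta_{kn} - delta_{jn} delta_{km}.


Using the identity: epsilon_{ijk} epsilon_{imn} = delta_{jm} delta_{kn} - delta_{jn} delta_{km}.
delta_{23} = 0
delta_{23} = 0
delta_{23} = 0
delta_{23} = 0
Result = 0 * 0 - 0 * 0 = 0 - 0 = 0

0


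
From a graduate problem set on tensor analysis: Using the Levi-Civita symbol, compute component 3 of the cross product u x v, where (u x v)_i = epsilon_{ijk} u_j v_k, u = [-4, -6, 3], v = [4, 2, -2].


(u x v)_3 = sum_{j,k} epsilon_{3jk} u_j v_k. Only permutations of (1,2,3) contribute; the two non-zero terms are:
eps_{312} u_1 v_2 = 1 * -4 * 2 = -8
eps_{321} u_2 v_1 = -1 * -6 * 4 = 24
(u x v)_3 = 16

16


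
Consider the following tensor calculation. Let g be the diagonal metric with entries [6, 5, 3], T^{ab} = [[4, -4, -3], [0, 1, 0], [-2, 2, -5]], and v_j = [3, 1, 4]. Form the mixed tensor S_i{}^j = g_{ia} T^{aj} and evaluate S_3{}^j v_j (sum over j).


Step 1: lower the first index. For a diagonal metric, g_{ia} T^{aj} = g_{ii} T^{ij} (no sum on i).
g_{33} = 3
S_3{}^1 = 3 * T^{31} = 3 * -2 = -6
S_3{}^2 = 3 * T^{32} = 3 * 2 = 6
S_3{}^3 = 3 * T^{33} = 3 * -5 = -15
Step 2: contract S_3{}^j with v_j.
S_3{}^1 * v_1 = -6 * 3 = -18
S_3{}^2 * v_2 = 6 * 1 = 6
S_3{}^3 * v_3 = -15 * 4 = -60
Result = -18 + 6 + -60 = -72

-72


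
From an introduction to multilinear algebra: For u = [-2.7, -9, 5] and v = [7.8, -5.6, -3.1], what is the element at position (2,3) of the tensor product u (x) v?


The outer product entry T_{ij} = u_i * v_j.
We need i=2, j=3.
u_2 = -9, v_3 = -3.1
T_{2,3} = -9 * -3.1 = 27.9

27.9


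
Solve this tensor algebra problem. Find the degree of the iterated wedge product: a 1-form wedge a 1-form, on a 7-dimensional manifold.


The degree of a wedge product is the sum of the degrees of the individual forms.
Degrees: 1, 1
Total degree = 1 + 1 = 2

2


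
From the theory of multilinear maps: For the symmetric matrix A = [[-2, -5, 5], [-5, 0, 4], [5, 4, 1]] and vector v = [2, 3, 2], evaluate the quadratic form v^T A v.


First compute Av:
(Av)_1 = -2*2 + -5*3 + 5*2 = -9
(Av)_2 = -5*2 + 0*3 + 4*2 = -2
(Av)_3 = 5*2 + 4*3 + 1*2 = 24
Av = [-9, -2, 24]
Then v^T (Av) = 2*-9 + 3*-2 + 2*24
= -18 + -6 + 48 = 24

24


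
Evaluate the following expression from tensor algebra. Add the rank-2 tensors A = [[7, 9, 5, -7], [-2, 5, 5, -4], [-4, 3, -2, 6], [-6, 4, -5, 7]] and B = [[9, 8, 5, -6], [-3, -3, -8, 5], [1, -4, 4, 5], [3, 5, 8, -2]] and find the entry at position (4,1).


Tensor addition is component-wise: (A + B)_{ij} = A_{ij} + B_{ij}.
A_{41} = -6
B_{41} = 3
(A + B)_{41} = -6 + 3 = -3

-3


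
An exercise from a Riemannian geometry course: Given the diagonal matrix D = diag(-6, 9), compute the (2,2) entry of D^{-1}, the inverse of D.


For a diagonal matrix, the inverse has entries (D^{-1})_{ii} = 1/d_{ii}.
The diagonal entries are: d_{11} = -6, d_{22} = 9
We need (D^{-1})_{22} = 1/d_{22} = 1/9 = 1/9

1/9


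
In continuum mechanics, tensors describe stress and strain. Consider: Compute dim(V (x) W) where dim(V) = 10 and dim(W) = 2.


The dimension of a tensor product is the product of dimensions.
dim(V) = 10, dim(W) = 2
dim(V (x) W) = 10 * 2 = 20

20


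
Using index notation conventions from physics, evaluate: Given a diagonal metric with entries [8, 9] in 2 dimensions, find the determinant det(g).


For a diagonal metric, the determinant is the product of diagonal entries.
Diagonal entries: 8, 9
det(g) = 8 * 9 = 72

72


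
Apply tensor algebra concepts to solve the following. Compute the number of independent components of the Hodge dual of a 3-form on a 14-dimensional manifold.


The Hodge dual of a p-form on an n-dimensional manifold is an (n-p)-form.
n = 14, p = 3, so dual degree = 14 - 3 = 11
The number of components is C(n, n-p) = C(14, 11) = 364

364


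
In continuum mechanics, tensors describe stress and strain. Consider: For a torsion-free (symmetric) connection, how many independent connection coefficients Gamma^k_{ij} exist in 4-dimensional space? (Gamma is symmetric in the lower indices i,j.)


Christoffel symbols Gamma^k_{ij} are symmetric in i,j, so there are d * d(d+1)/2 independent symbols.
d = 4
d(d+1)/2 = 4 * 5 / 2 = 10
Total = 4 * 10 = 40

40


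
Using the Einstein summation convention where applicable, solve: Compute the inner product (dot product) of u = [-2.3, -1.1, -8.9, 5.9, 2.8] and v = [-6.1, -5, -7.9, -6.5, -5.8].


The inner product u . v = sum of u_i * v_i.
Term-by-term: -2.3 * -6.1, -1.1 * -5, -8.9 * -7.9, 5.9 * -6.5, 2.8 * -5.8
Products: 14.03, 5.5, 70.31, -38.35, -16.24
Sum = 14.03 + 5.5 + 70.31 + -38.35 + -16.24 = 35.25

35.25


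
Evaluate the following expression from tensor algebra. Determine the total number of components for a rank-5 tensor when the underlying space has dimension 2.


The number of components of a rank-r tensor in d dimensions is d^r.
Here d = 2 and r = 5.
2^5 = 32

32


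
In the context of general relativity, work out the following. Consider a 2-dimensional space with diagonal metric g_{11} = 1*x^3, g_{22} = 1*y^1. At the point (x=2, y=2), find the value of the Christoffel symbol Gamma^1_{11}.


For a diagonal metric, Gamma^k_{ij} = (1/2) g^{kk} (dg_{ik}/dx_j + dg_{jk}/dx_i - dg_{ij}/dx_k).
The metric is diagonal, so g_{ab} = 0 for a != b.
At the given point: g_{11} = 8, g_{22} = 2
g^{11} = 1/8
dg_{11}/dx_1 = dg_{11}/dx_1 = 12
dg_{11}/dx_1 = dg_{11}/dx_1 = 12
dg_{11}/dx_1 = dg_{11}/dx_1 = 12
Numerator = 12 + 12 - 12 = 12
Gamma^1_{11} = 12 / (2 * 8) = 3/4

3/4


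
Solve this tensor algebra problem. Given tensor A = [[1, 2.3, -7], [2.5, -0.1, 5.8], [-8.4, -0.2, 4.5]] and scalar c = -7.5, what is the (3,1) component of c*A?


Scalar multiplication: (cA)_{ij} = c * A_{ij}.
c = -7.5
A_{31} = -8.4
(cA)_{31} = -7.5 * -8.4 = 63

63


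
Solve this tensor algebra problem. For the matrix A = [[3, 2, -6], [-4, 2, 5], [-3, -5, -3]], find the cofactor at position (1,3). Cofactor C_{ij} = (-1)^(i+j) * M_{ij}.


To find cofactor C_{13}, delete row 1 and column 3.
The resulting 2x2 submatrix is: [[-4, 2], [-3, -5]]
Minor M_{13} = -4*-5 - 2*-3
  = 20 - -6 = 26
Sign = (-1)^(1+3) = (-1)^4 = 1
Cofactor C_{13} = 1 * 26 = 26

26


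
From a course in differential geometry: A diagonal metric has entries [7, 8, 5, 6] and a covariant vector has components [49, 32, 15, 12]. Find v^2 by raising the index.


To raise an index with a diagonal metric: v^i = v_i / g_{ii}.
For index 2: v_2 = 32, g_{22} = 8
v^2 = 32 / 8 = 4

4


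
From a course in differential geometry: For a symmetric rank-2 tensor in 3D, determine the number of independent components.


A symmetric rank-2 tensor in d dimensions has d(d+1)/2 independent components.
d = 3
d(d+1)/2 = 3 * 4 / 2 = 12 / 2 = 6

6


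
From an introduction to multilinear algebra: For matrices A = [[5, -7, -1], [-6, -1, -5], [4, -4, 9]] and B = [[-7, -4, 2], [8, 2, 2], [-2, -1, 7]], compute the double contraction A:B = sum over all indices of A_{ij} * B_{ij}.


A:B = sum over all i,j of A_{ij} * B_{ij}.
Row 1: 5*-7=-35, -7*-4=28, -1*2=-2 => row sum = -9
Row 2: -6*8=-48, -1*2=-2, -5*2=-10 => row sum = -60
Row 3: 4*-2=-8, -4*-1=4, 9*7=63 => row sum = 59
Total = -9 + -60 + 59 = -10

-10


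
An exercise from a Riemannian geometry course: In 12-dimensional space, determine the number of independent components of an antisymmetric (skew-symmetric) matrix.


An antisymmetric rank-2 tensor satisfies A_{ij} = -A_{ji}, so diagonal entries are zero.
The independent components are the upper-triangular entries: C(n, 2) = n(n-1)/2.
n = 12
C(12, 2) = 12 * 11 / 2 = 132 / 2 = 66

66


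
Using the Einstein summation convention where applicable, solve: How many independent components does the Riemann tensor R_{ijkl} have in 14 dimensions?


The Riemann tensor in d dimensions has d^2(d^2 - 1)/12 independent components.
d = 14, so d^2 = 196
d^2 - 1 = 195
d^2(d^2 - 1) = 196 * 195 = 38220
Divide by 12: 38220 / 12 = 3185

3185


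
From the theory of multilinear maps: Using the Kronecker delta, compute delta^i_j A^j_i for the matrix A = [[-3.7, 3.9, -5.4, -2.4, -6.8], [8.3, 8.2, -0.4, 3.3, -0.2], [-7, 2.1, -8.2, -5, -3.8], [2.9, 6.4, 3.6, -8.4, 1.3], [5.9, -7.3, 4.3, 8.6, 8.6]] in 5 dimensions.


The contraction (trace) of a rank-2 tensor is the sum of its diagonal elements.
Diagonal entries: A[1,1] = -3.7, A[2,2] = 8.2, A[3,3] = -8.2, A[4,4] = -8.4, A[5,5] = 8.6
Tr(A) = -3.7 + 8.2 + -8.2 + -8.4 + 8.6 = -3.5

-3.5


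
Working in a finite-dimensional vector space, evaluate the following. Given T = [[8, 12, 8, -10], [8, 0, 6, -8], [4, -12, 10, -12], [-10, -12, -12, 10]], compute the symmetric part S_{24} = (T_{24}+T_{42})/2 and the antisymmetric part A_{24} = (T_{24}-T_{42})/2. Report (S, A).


T_{24} = -8
T_{42} = -12
S_{24} = (-8 + -12)/2 = -20/2 = -10
A_{24} = (-8 - -12)/2 = 4/2 = 2
Check: S + A = -10 + 2 = -8 = T_{24}.

(-10, 2)


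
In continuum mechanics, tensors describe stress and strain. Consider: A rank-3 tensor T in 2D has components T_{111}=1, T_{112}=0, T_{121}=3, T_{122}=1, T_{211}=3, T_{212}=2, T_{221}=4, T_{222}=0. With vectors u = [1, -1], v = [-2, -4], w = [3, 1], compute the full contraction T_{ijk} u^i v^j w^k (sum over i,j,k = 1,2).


S = sum over i,j,k of T_{ijk} u_i v_j w_k. Expanding all 8 terms:
T_{111}*u_1*v_1*w_1 = 1*1*-2*3 = -6  (running total: -6)
T_{112}*u_1*v_1*w_2 = 0*1*-2*1 = 0  (running total: -6)
T_{121}*u_1*v_2*w_1 = 3*1*-4*3 = -36  (running total: -42)
T_{122}*u_1*v_2*w_2 = 1*1*-4*1 = -4  (running total: -46)
T_{211}*u_2*v_1*w_1 = 3*-1*-2*3 = 18  (running total: -28)
T_{212}*u_2*v_1*w_2 = 2*-1*-2*1 = 4  (running total: -24)
T_{221}*u_2*v_2*w_1 = 4*-1*-4*3 = 48  (running total: 24)
T_{222}*u_2*v_2*w_2 = 0*-1*-4*1 = 0  (running total: 24)
S = 24

24


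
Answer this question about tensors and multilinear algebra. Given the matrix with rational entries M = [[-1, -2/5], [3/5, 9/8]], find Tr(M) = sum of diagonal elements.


The trace is the sum of diagonal entries.
Diagonal: M[1,1] = -1, M[2,2] = 9/8
Tr(M) = -1 + 9/8
Computing step by step:
After adding M[1,1]: -1
After adding M[2,2]: 1/8
Tr(M) = 1/8

1/8


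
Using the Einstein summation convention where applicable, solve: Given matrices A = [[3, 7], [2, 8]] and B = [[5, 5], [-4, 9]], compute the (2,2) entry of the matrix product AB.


(AB)_{ij} = sum_k A_{ik} B_{kj}.
For i=2, j=2:
A_{21} * B_{12} = 2 * 5 = 10
A_{22} * B_{22} = 8 * 9 = 72
Sum = 10 + 72 = 82

82


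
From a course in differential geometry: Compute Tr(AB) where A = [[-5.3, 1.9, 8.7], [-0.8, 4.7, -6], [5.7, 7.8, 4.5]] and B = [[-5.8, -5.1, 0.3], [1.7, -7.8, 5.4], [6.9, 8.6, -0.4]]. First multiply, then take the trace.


Tr(AB) = sum_i (AB)_{ii} where (AB)_{ii} = sum_k A_{ik} B_{ki}.
(AB)_{11} = -5.3*-5.8 + 1.9*1.7 + 8.7*6.9 = 94
(AB)_{22} = -0.8*-5.1 + 4.7*-7.8 + -6*8.6 = -84.18
(AB)_{33} = 5.7*0.3 + 7.8*5.4 + 4.5*-0.4 = 42.03
Tr(AB) = 94 + -84.18 + 42.03 = 51.85

51.85


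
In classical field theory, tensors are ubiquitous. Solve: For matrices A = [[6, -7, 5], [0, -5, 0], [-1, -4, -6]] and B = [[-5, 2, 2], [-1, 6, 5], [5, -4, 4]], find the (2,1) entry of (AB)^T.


(AB)^T_{ij} = (AB)_{ji} = sum_k A_{jk} B_{ki}.
For i=2, j=1 we need (AB)_{12}:
A_{11} * B_{12} = 6 * 2 = 12
A_{12} * B_{22} = -7 * 6 = -42
A_{13} * B_{32} = 5 * -4 = -20
Sum = 12 + -42 + -20 = -50

-50


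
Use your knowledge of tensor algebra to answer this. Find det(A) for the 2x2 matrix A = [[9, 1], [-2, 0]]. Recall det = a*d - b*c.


For a 2x2 matrix [[a, b], [c, d]], det = a*d - b*c.
a = 9, b = 1, c = -2, d = 0
a*d = 9 * 0 = 0
b*c = 1 * -2 = -2
det = 0 - -2 = 2

2


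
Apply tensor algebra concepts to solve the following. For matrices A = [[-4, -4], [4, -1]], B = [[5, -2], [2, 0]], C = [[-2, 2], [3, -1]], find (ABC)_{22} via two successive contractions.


(ABC)_{22} = sum_m (AB)_{2m} C_{m2}. First compute row 2 of AB.
(AB)_{21} = 4*5 + -1*2 = 18
(AB)_{22} = 4*-2 + -1*0 = -8
Now contract with column 2 of C:
(AB)_{21} * C_{12} = 18 * 2 = 36
(AB)_{22} * C_{22} = -8 * -1 = 8
(ABC)_{22} = 36 + 8 = 44

44


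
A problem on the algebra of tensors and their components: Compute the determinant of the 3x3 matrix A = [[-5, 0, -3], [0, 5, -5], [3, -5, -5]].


Expanding along the first row, det(A) = a11*M_11 - a12*M_12 + a13*M_13, where M_1j is the (1,j) minor.
Minor M_11 = 5*-5 - -5*-5 = -50
Minor M_12 = 0*-5 - -5*3 = 15
Minor M_13 = 0*-5 - 5*3 = -15
det = -5*(-50) - 0*(15) + -3*(-15)
    = 250 - 0 + 45
    = 295

295


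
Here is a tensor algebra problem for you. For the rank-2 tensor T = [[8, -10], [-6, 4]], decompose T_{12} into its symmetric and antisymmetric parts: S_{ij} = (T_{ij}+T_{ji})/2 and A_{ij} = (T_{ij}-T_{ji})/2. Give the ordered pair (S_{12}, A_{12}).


T_{12} = -10
T_{21} = -6
S_{12} = (-10 + -6)/2 = -16/2 = -8
A_{12} = (-10 - -6)/2 = -4/2 = -2
Check: S + A = -8 + -2 = -10 = T_{12}.

(-8, -2)


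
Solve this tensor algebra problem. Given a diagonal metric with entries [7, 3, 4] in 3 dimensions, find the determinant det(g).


For a diagonal metric, the determinant is the product of diagonal entries.
Diagonal entries: 7, 3, 4
det(g) = 7 * 3 * 4 = 84

84


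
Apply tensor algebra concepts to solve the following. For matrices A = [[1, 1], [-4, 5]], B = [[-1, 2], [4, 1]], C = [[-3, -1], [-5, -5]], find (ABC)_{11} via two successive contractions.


(ABC)_{11} = sum_m (AB)_{1m} C_{m1}. First compute row 1 of AB.
(AB)_{11} = 1*-1 + 1*4 = 3
(AB)_{12} = 1*2 + 1*1 = 3
Now contract with column 1 of C:
(AB)_{11} * C_{11} = 3 * -3 = -9
(AB)_{12} * C_{21} = 3 * -5 = -15
(ABC)_{11} = -9 + -15 = -24

-24


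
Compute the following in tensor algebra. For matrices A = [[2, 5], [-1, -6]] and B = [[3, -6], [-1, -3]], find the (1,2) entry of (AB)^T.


(AB)^T_{ij} = (AB)_{ji} = sum_k A_{jk} B_{ki}.
For i=1, j=2 we need (AB)_{21}:
A_{21} * B_{11} = -1 * 3 = -3
A_{22} * B_{21} = -6 * -1 = 6
Sum = -3 + 6 = 3

3


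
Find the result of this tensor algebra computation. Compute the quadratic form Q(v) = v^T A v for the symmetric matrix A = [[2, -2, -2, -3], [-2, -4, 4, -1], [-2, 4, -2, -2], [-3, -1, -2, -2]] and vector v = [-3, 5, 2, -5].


First compute Av:
(Av)_1 = 2*-3 + -2*5 + -2*2 + -3*-5 = -5
(Av)_2 = -2*-3 + -4*5 + 4*2 + -1*-5 = -1
(Av)_3 = -2*-3 + 4*5 + -2*2 + -2*-5 = 32
(Av)_4 = -3*-3 + -1*5 + -2*2 + -2*-5 = 10
Av = [-5, -1, 32, 10]
Then v^T (Av) = -3*-5 + 5*-1 + 2*32 + -5*10
= 15 + -5 + 64 + -50 = 24

24


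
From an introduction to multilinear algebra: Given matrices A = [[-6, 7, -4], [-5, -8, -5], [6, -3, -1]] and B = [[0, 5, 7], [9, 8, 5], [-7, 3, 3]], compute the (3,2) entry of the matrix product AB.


(AB)_{ij} = sum_k A_{ik} B_{kj}.
For i=3, j=2:
A_{31} * B_{12} = 6 * 5 = 30
A_{32} * B_{22} = -3 * 8 = -24
A_{33} * B_{32} = -1 * 3 = -3
Sum = 30 + -24 + -3 = 3

3


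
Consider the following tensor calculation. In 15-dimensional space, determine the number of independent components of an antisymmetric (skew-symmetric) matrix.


An antisymmetric rank-2 tensor satisfies A_{ij} = -A_{ji}, so diagonal entries are zero.
The independent components are the upper-triangular entries: C(n, 2) = n(n-1)/2.
n = 15
C(15, 2) = 15 * 14 / 2 = 210 / 2 = 105

105


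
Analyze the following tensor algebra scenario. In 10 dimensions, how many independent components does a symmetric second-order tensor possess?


A symmetric rank-2 tensor in d dimensions has d(d+1)/2 independent components.
d = 10
d(d+1)/2 = 10 * 11 / 2 = 110 / 2 = 55

55


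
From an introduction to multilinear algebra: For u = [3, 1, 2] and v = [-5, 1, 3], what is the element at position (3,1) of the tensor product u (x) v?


The outer product entry T_{ij} = u_i * v_j.
We need i=3, j=1.
u_3 = 2, v_1 = -5
T_{3,1} = 2 * -5 = -10

-10


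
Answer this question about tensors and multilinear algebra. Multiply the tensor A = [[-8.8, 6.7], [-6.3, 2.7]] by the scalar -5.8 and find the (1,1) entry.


Scalar multiplication: (cA)_{ij} = c * A_{ij}.
c = -5.8
A_{11} = -8.8
(cA)_{11} = -5.8 * -8.8 = 51.04

51.04


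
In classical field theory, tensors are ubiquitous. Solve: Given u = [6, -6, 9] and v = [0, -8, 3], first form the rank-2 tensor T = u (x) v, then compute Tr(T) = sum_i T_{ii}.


The outer product gives T_{ij} = u_i v_j.
The trace (contraction) is Tr(T) = sum_i T_{ii} = sum_i u_i v_i.
Diagonal entries:
T_{11} = u_1 * v_1 = 6 * 0 = 0
T_{22} = u_2 * v_2 = -6 * -8 = 48
T_{33} = u_3 * v_3 = 9 * 3 = 27
Tr(T) = 0 + 48 + 27 = 75

75


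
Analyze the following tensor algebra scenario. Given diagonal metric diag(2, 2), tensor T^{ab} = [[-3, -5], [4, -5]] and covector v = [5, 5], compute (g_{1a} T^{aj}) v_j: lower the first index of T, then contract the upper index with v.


Step 1: lower the first index. For a diagonal metric, g_{ia} T^{aj} = g_{ii} T^{ij} (no sum on i).
g_{11} = 2
S_1{}^1 = 2 * T^{11} = 2 * -3 = -6
S_1{}^2 = 2 * T^{12} = 2 * -5 = -10
Step 2: contract S_1{}^j with v_j.
S_1{}^1 * v_1 = -6 * 5 = -30
S_1{}^2 * v_2 = -10 * 5 = -50
Result = -30 + -50 = -80

-80


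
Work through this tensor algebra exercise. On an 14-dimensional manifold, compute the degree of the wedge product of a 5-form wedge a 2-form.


The degree of a wedge product is the sum of the degrees of the individual forms.
Degrees: 5, 2
Total degree = 5 + 2 = 7

7


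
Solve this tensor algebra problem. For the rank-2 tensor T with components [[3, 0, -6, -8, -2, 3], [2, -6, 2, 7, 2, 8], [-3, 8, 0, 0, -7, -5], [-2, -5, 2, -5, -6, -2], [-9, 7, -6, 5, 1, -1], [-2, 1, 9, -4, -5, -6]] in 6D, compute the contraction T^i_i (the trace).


The contraction (trace) of a rank-2 tensor is the sum of its diagonal elements.
Diagonal entries: A[1,1] = 3, A[2,2] = -6, A[3,3] = 0, A[4,4] = -5, A[5,5] = 1, A[6,6] = -6
Tr(A) = 3 + -6 + 0 + -5 + 1 + -6 = -13

-13


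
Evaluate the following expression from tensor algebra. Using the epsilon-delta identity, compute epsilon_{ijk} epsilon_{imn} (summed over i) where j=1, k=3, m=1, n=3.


Using the identity: epsilon_{ijk} epsilon_{imn} = delta_{jm} delta_{kn} - delta_{jn} delta_{km}.
delta_{11} = 1
delta_{33} = 1
delta_{13} = 0
delta_{31} = 0
Result = 1 * 1 - 0 * 0 = 1 - 0 = 1

1


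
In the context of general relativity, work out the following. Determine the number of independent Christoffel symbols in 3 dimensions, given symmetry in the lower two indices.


Christoffel symbols Gamma^k_{ij} are symmetric in i,j, so there are d * d(d+1)/2 independent symbols.
d = 3
d(d+1)/2 = 3 * 4 / 2 = 6
Total = 3 * 6 = 18

18


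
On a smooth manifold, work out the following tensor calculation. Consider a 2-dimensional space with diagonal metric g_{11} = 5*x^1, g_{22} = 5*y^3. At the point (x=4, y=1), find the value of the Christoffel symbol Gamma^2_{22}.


For a diagonal metric, Gamma^k_{ij} = (1/2) g^{kk} (dg_{ik}/dx_j + dg_{jk}/dx_i - dg_{ij}/dx_k).
The metric is diagonal, so g_{ab} = 0 for a != b.
At the given point: g_{11} = 20, g_{22} = 5
g^{22} = 1/5
dg_{22}/dx_2 = dg_{22}/dx_2 = 15
dg_{22}/dx_2 = dg_{22}/dx_2 = 15
dg_{22}/dx_2 = dg_{22}/dx_2 = 15
Numerator = 15 + 15 - 15 = 15
Gamma^2_{22} = 15 / (2 * 5) = 3/2

3/2


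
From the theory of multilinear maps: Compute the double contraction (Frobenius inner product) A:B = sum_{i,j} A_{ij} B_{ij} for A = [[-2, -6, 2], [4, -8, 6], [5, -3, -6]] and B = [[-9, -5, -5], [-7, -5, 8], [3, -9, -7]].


A:B = sum over all i,j of A_{ij} * B_{ij}.
Row 1: -2*-9=18, -6*-5=30, 2*-5=-10 => row sum = 38
Row 2: 4*-7=-28, -8*-5=40, 6*8=48 => row sum = 60
Row 3: 5*3=15, -3*-9=27, -6*-7=42 => row sum = 84
Total = 38 + 60 + 84 = 182

182


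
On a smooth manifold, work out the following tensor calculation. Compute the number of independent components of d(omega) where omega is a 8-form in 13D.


The exterior derivative of a p-form is a (p+1)-form.
Its number of independent components is C(n, p+1).
n = 13, p+1 = 9
C(13, 9) = 715

715


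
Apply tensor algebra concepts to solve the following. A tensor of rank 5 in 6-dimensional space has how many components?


The number of components of a rank-r tensor in d dimensions is d^r.
Here d = 6 and r = 5.
6^5 = 7776

7776


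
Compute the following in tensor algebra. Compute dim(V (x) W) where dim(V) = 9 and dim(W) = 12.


The dimension of a tensor product is the product of dimensions.
dim(V) = 9, dim(W) = 12
dim(V (x) W) = 9 * 12 = 108

108


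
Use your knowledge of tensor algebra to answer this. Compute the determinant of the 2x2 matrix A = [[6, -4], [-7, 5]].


For a 2x2 matrix [[a, b], [c, d]], det = a*d - b*c.
a = 6, b = -4, c = -7, d = 5
a*d = 6 * 5 = 30
b*c = -4 * -7 = 28
det = 30 - 28 = 2

2


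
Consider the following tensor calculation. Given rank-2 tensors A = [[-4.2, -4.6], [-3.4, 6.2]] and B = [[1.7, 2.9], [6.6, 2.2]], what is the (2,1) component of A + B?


Tensor addition is component-wise: (A + B)_{ij} = A_{ij} + B_{ij}.
A_{21} = -3.4
B_{21} = 6.6
(A + B)_{21} = -3.4 + 6.6 = 3.2

3.2


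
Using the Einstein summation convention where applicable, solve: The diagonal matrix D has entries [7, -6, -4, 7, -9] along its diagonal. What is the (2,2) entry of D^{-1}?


For a diagonal matrix, the inverse has entries (D^{-1})_{ii} = 1/d_{ii}.
The diagonal entries are: d_{11} = 7, d_{22} = -6, d_{33} = -4, d_{44} = 7, d_{55} = -9
We need (D^{-1})_{22} = 1/d_{22} = 1/-6 = -1/6

-1/6


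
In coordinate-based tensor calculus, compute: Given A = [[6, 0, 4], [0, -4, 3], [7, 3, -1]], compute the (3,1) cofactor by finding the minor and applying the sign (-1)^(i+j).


To find cofactor C_{31}, delete row 3 and column 1.
The resulting 2x2 submatrix is: [[0, 4], [-4, 3]]
Minor M_{31} = 0*3 - 4*-4
  = 0 - -16 = 16
Sign = (-1)^(3+1) = (-1)^4 = 1
Cofactor C_{31} = 1 * 16 = 16

16


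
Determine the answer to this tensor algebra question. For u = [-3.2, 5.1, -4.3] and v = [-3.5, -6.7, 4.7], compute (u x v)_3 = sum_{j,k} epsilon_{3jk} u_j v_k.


(u x v)_3 = sum_{j,k} epsilon_{3jk} u_j v_k. Only permutations of (1,2,3) contribute; the two non-zero terms are:
eps_{312} u_1 v_2 = 1 * -3.2 * -6.7 = 21.44
eps_{321} u_2 v_1 = -1 * 5.1 * -3.5 = 17.85
(u x v)_3 = 39.29

39.29


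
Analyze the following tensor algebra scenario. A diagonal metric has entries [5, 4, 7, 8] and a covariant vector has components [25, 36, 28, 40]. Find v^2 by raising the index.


To raise an index with a diagonal metric: v^i = v_i / g_{ii}.
For index 2: v_2 = 36, g_{22} = 4
v^2 = 36 / 4 = 9

9


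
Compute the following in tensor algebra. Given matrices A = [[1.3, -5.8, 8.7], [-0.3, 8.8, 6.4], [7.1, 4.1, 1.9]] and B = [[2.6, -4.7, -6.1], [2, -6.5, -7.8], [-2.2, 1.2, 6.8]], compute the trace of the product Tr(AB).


Tr(AB) = sum_i (AB)_{ii} where (AB)_{ii} = sum_k A_{ik} B_{ki}.
(AB)_{11} = 1.3*2.6 + -5.8*2 + 8.7*-2.2 = -27.36
(AB)_{22} = -0.3*-4.7 + 8.8*-6.5 + 6.4*1.2 = -48.11
(AB)_{33} = 7.1*-6.1 + 4.1*-7.8 + 1.9*6.8 = -62.37
Tr(AB) = -27.36 + -48.11 + -62.37 = -137.84

-137.84


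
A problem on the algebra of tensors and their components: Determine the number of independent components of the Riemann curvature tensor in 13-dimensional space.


The Riemann tensor in d dimensions has d^2(d^2 - 1)/12 independent components.
d = 13, so d^2 = 169
d^2 - 1 = 168
d^2(d^2 - 1) = 169 * 168 = 28392
Divide by 12: 28392 / 12 = 2366

2366


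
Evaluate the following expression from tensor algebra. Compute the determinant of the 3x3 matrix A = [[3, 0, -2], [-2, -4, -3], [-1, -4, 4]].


Expanding along the first row, det(A) = a11*M_11 - a12*M_12 + a13*M_13, where M_1j is the (1,j) minor.
Minor M_11 = -4*4 - -3*-4 = -28
Minor M_12 = -2*4 - -3*-1 = -11
Minor M_13 = -2*-4 - -4*-1 = 4
det = 3*(-28) - 0*(-11) + -2*(4)
    = -84 - 0 + -8
    = -92

-92


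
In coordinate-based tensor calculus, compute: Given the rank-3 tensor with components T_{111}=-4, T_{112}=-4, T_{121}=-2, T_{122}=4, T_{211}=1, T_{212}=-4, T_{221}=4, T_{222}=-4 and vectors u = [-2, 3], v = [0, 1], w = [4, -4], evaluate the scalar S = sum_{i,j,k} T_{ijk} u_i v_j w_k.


S = sum over i,j,k of T_{ijk} u_i v_j w_k. Expanding all 8 terms:
T_{111}*u_1*v_1*w_1 = -4*-2*0*4 = 0  (running total: 0)
T_{112}*u_1*v_1*w_2 = -4*-2*0*-4 = 0  (running total: 0)
T_{121}*u_1*v_2*w_1 = -2*-2*1*4 = 16  (running total: 16)
T_{122}*u_1*v_2*w_2 = 4*-2*1*-4 = 32  (running total: 48)
T_{211}*u_2*v_1*w_1 = 1*3*0*4 = 0  (running total: 48)
T_{212}*u_2*v_1*w_2 = -4*3*0*-4 = 0  (running total: 48)
T_{221}*u_2*v_2*w_1 = 4*3*1*4 = 48  (running total: 96)
T_{222}*u_2*v_2*w_2 = -4*3*1*-4 = 48  (running total: 144)
S = 144

144


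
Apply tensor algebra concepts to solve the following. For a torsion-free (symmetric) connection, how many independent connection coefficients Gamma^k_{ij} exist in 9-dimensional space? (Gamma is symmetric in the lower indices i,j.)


Christoffel symbols Gamma^k_{ij} are symmetric in i,j, so there are d * d(d+1)/2 independent symbols.
d = 9
d(d+1)/2 = 9 * 10 / 2 = 45
Total = 9 * 45 = 405

405


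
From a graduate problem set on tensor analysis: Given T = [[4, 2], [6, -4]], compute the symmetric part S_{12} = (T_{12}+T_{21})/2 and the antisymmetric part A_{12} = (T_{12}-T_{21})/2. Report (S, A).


T_{12} = 2
T_{21} = 6
S_{12} = (2 + 6)/2 = 8/2 = 4
A_{12} = (2 - 6)/2 = -4/2 = -2
Check: S + A = 4 + -2 = 2 = T_{12}.

(4, -2)


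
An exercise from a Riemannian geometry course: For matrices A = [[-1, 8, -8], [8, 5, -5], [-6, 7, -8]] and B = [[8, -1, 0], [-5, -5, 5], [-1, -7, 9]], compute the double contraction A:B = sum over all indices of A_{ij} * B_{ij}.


A:B = sum over all i,j of A_{ij} * B_{ij}.
Row 1: -1*8=-8, 8*-1=-8, -8*0=0 => row sum = -16
Row 2: 8*-5=-40, 5*-5=-25, -5*5=-25 => row sum = -90
Row 3: -6*-1=6, 7*-7=-49, -8*9=-72 => row sum = -115
Total = -16 + -90 + -115 = -221

-221


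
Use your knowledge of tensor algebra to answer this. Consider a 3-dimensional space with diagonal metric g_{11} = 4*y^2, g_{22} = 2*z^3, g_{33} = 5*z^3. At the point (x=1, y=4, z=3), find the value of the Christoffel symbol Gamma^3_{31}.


For a diagonal metric, Gamma^k_{ij} = (1/2) g^{kk} (dg_{ik}/dx_j + dg_{jk}/dx_i - dg_{ij}/dx_k).
The metric is diagonal, so g_{ab} = 0 for a != b.
At the given point: g_{11} = 64, g_{22} = 54, g_{33} = 135
g^{33} = 1/135
dg_{33}/dx_1 = dg_{33}/dx_1 = 0
dg_{13}/dx_3 = 0 (off-diagonal)
dg_{31}/dx_3 = 0 (off-diagonal)
Numerator = 0 + 0 - 0 = 0
Gamma^3_{31} = 0 / (2 * 135) = 0

0


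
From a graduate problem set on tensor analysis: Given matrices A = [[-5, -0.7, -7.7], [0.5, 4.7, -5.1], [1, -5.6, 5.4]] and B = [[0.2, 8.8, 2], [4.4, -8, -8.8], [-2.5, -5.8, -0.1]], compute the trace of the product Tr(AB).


Tr(AB) = sum_i (AB)_{ii} where (AB)_{ii} = sum_k A_{ik} B_{ki}.
(AB)_{11} = -5*0.2 + -0.7*4.4 + -7.7*-2.5 = 15.17
(AB)_{22} = 0.5*8.8 + 4.7*-8 + -5.1*-5.8 = -3.62
(AB)_{33} = 1*2 + -5.6*-8.8 + 5.4*-0.1 = 50.74
Tr(AB) = 15.17 + -3.62 + 50.74 = 62.29

62.29


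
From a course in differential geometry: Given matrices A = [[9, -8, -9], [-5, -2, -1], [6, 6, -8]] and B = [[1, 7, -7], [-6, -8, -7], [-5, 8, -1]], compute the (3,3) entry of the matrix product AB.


(AB)_{ij} = sum_k A_{ik} B_{kj}.
For i=3, j=3:
A_{31} * B_{13} = 6 * -7 = -42
A_{32} * B_{23} = 6 * -7 = -42
A_{33} * B_{33} = -8 * -1 = 8
Sum = -42 + -42 + 8 = -76

-76


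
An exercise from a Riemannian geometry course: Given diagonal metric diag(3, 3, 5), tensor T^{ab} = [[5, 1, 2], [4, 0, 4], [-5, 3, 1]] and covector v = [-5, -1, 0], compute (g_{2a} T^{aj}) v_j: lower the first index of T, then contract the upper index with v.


Step 1: lower the first index. For a diagonal metric, g_{ia} T^{aj} = g_{ii} T^{ij} (no sum on i).
g_{22} = 3
S_2{}^1 = 3 * T^{21} = 3 * 4 = 12
S_2{}^2 = 3 * T^{22} = 3 * 0 = 0
S_2{}^3 = 3 * T^{23} = 3 * 4 = 12
Step 2: contract S_2{}^j with v_j.
S_2{}^1 * v_1 = 12 * -5 = -60
S_2{}^2 * v_2 = 0 * -1 = 0
S_2{}^3 * v_3 = 12 * 0 = 0
Result = -60 + 0 + 0 = -60

-60


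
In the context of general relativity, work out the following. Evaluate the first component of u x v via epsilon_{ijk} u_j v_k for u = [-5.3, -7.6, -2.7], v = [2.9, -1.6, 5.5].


(u x v)_1 = sum_{j,k} epsilon_{1jk} u_j v_k. Only permutations of (1,2,3) contribute; the two non-zero terms are:
eps_{123} u_2 v_3 = 1 * -7.6 * 5.5 = -41.8
eps_{132} u_3 v_2 = -1 * -2.7 * -1.6 = -4.32
(u x v)_1 = -46.12

-46.12


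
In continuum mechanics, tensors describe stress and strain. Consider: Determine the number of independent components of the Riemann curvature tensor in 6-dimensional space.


The Riemann tensor in d dimensions has d^2(d^2 - 1)/12 independent components.
d = 6, so d^2 = 36
d^2 - 1 = 35
d^2(d^2 - 1) = 36 * 35 = 1260
Divide by 12: 1260 / 12 = 105

105


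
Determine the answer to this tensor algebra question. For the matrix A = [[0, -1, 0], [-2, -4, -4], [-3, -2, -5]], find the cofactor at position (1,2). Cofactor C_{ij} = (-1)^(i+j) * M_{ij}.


To find cofactor C_{12}, delete row 1 and column 2.
The resulting 2x2 submatrix is: [[-2, -4], [-3, -5]]
Minor M_{12} = -2*-5 - -4*-3
  = 10 - 12 = -2
Sign = (-1)^(1+2) = (-1)^3 = -1
Cofactor C_{12} = -1 * -2 = 2

2


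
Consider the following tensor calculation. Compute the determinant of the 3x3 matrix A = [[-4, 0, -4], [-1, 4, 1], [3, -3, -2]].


Expanding along the first row, det(A) = a11*M_11 - a12*M_12 + a13*M_13, where M_1j is the (1,j) minor.
Minor M_11 = 4*-2 - 1*-3 = -5
Minor M_12 = -1*-2 - 1*3 = -1
Minor M_13 = -1*-3 - 4*3 = -9
det = -4*(-5) - 0*(-1) + -4*(-9)
    = 20 - 0 + 36
    = 56

56


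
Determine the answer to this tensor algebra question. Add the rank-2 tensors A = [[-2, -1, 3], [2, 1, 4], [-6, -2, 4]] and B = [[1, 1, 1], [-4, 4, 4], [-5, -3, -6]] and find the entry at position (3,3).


Tensor addition is component-wise: (A + B)_{ij} = A_{ij} + B_{ij}.
A_{33} = 4
B_{33} = -6
(A + B)_{33} = 4 + -6 = -2

-2


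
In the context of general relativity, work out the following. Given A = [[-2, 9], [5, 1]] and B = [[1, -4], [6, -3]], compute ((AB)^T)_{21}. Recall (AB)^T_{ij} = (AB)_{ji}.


(AB)^T_{ij} = (AB)_{ji} = sum_k A_{jk} B_{ki}.
For i=2, j=1 we need (AB)_{12}:
A_{11} * B_{12} = -2 * -4 = 8
A_{12} * B_{22} = 9 * -3 = -27
Sum = 8 + -27 = -19

-19


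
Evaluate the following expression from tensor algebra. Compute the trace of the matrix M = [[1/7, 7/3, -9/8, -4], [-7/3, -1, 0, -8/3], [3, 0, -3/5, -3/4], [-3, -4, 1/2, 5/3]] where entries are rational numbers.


The trace is the sum of diagonal entries.
Diagonal: M[1,1] = 1/7, M[2,2] = -1, M[3,3] = -3/5, M[4,4] = 5/3
Tr(M) = 1/7 + -1 + -3/5 + 5/3
Computing step by step:
After adding M[1,1]: 1/7
After adding M[2,2]: -6/7
After adding M[3,3]: -51/35
After adding M[4,4]: 22/105
Tr(M) = 22/105

22/105


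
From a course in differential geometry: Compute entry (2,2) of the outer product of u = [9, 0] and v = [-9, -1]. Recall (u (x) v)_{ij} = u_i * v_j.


The outer product entry T_{ij} = u_i * v_j.
We need i=2, j=2.
u_2 = 0, v_2 = -1
T_{2,2} = 0 * -1 = 0

0


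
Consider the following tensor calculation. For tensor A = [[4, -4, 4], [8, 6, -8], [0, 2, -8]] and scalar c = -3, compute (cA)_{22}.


Scalar multiplication: (cA)_{ij} = c * A_{ij}.
c = -3
A_{22} = 6
(cA)_{22} = -3 * 6 = -18

-18


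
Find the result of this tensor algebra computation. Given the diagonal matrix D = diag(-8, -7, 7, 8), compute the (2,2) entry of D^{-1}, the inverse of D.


For a diagonal matrix, the inverse has entries (D^{-1})_{ii} = 1/d_{ii}.
The diagonal entries are: d_{11} = -8, d_{22} = -7, d_{33} = 7, d_{44} = 8
We need (D^{-1})_{22} = 1/d_{22} = 1/-7 = -1/7

-1/7


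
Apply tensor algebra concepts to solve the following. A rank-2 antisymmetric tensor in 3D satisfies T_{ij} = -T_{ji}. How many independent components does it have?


An antisymmetric rank-2 tensor satisfies A_{ij} = -A_{ji}, so diagonal entries are zero.
The independent components are the upper-triangular entries: C(n, 2) = n(n-1)/2.
n = 3
C(3, 2) = 3 * 2 / 2 = 6 / 2 = 3

3


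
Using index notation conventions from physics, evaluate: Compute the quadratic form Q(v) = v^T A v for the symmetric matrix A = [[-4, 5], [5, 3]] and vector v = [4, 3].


First compute Av:
(Av)_1 = -4*4 + 5*3 = -1
(Av)_2 = 5*4 + 3*3 = 29
Av = [-1, 29]
Then v^T (Av) = 4*-1 + 3*29
= -4 + 87 = 83

83


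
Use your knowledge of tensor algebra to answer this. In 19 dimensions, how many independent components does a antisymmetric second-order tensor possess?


A antisymmetric rank-2 tensor in d dimensions has d(d-1)/2 independent components.
d = 19
d(d-1)/2 = 19 * 18 / 2 = 342 / 2 = 171

171


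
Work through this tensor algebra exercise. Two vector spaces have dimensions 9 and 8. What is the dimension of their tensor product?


The dimension of a tensor product is the product of dimensions.
dim(V) = 9, dim(W) = 8
dim(V (x) W) = 9 * 8 = 72

72


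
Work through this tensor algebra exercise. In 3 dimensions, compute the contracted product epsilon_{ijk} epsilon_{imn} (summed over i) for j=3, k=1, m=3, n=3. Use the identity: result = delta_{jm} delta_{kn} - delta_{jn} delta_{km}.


Using the identity: epsilon_{ijk} epsilon_{imn} = delta_{jm} delta_{kn} - delta_{jn} delta_{km}.
delta_{33} = 1
delta_{13} = 0
delta_{33} = 1
delta_{13} = 0
Result = 1 * 0 - 1 * 0 = 0 - 0 = 0

0


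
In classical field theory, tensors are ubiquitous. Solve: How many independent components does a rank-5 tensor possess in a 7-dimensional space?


The number of components of a rank-r tensor in d dimensions is d^r.
Here d = 7 and r = 5.
7^5 = 16807

16807


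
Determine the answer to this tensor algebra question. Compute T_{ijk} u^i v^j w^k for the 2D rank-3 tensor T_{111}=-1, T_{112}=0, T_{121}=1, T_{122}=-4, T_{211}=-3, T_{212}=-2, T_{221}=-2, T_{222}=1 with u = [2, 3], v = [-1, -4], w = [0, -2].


S = sum over i,j,k of T_{ijk} u_i v_j w_k. Expanding all 8 terms:
T_{111}*u_1*v_1*w_1 = -1*2*-1*0 = 0  (running total: 0)
T_{112}*u_1*v_1*w_2 = 0*2*-1*-2 = 0  (running total: 0)
T_{121}*u_1*v_2*w_1 = 1*2*-4*0 = 0  (running total: 0)
T_{122}*u_1*v_2*w_2 = -4*2*-4*-2 = -64  (running total: -64)
T_{211}*u_2*v_1*w_1 = -3*3*-1*0 = 0  (running total: -64)
T_{212}*u_2*v_1*w_2 = -2*3*-1*-2 = -12  (running total: -76)
T_{221}*u_2*v_2*w_1 = -2*3*-4*0 = 0  (running total: -76)
T_{222}*u_2*v_2*w_2 = 1*3*-4*-2 = 24  (running total: -52)
S = -52

-52
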